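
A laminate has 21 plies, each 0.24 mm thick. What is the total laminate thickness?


h = n * t_ply = 21 * 0.24 = 5.04 mm

5.04 mm


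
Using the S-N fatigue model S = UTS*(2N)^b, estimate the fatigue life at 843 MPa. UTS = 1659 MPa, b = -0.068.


N = 0.5 * (S/UTS)^(1/b) = 0.5 * (843/1659)^(1/-0.068) = 10538.4334 cycles

10538.4334 cycles


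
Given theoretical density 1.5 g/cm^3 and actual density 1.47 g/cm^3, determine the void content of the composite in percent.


Void% = (rho_theo - rho_actual)/rho_theo * 100 = (1.5 - 1.47)/1.5 * 100 = 2.0%

2.0%


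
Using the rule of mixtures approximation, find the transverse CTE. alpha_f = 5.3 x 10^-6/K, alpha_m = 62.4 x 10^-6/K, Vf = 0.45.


alpha_2 = alpha_f*Vf + alpha_m*(1-Vf) = 5.3*0.45 + 62.4*0.55 = 36.7 x 10^-6/K

36.7 x 10^-6/K


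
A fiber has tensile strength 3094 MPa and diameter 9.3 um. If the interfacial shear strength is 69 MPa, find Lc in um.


Lc = sigma_f * d / (2 * tau_i) = 3094 * 9.3 / (2 * 69) = 208.5 um

208.5 um


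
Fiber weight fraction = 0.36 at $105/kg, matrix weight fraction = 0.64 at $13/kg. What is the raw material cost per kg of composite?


Cost = cost_f*Wf + cost_m*Wm = 105*0.36 + 13*0.64 = $46.12/kg

$46.12/kg


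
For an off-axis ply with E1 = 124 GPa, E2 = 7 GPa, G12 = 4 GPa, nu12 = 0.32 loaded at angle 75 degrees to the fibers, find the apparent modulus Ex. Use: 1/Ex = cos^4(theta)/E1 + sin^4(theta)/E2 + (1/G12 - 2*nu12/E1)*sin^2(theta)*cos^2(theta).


cos^4(75) = 0.004487, sin^4(75) = 0.870513, sin^2(75)*cos^2(75) = 0.0625
1/G12 - 2*nu12/E1 = 1/4 - 2*0.32/124 = 0.244839 GPa^-1
1/Ex = 0.004487/124 + 0.870513/7 + 0.244839*0.0625 = 0.1396976 GPa^-1
Ex = 7.16 GPa

7.16 GPa


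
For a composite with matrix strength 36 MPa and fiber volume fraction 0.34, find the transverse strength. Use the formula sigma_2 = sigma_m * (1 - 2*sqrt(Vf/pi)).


factor = 1 - 2*sqrt(0.34/pi) = 0.342
sigma_2 = 36 * 0.342 = 12.31 MPa

12.31 MPa


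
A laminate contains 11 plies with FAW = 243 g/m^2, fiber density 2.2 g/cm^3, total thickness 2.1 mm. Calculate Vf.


Vf = n * FAW / (rho_f * h * 1000) = 11 * 243 / (2.2 * 2.1 * 1000) = 0.5786

0.5786


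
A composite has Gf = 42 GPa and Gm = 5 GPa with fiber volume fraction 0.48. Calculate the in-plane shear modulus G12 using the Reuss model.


1/G12 = Vf/Gf + (1-Vf)/Gm = 0.48/42 + 0.52/5
G12 = 8.66 GPa

8.66 GPa


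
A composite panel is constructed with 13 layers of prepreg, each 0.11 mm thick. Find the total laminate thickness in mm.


h = n * t_ply = 13 * 0.11 = 1.43 mm

1.43 mm


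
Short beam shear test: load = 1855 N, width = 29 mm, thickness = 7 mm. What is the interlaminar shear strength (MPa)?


ILSS = 3F/(4bh) = 3*1855/(4*29*7) = 6.85 MPa

6.85 MPa


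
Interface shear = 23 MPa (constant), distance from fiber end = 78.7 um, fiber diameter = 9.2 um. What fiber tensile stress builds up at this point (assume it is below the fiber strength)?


Force balance: sigma_f * (pi*d^2/4) = tau * (pi*d) * x  ->  sigma_f = 4 * tau * x / d
sigma_f = 4 * 23 * 78.7 / 9.2 = 787.0 MPa

787.0 MPa


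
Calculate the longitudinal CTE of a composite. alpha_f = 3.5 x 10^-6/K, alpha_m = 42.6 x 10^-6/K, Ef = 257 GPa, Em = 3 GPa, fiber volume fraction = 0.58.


E1 = Ef*Vf + Em*(1-Vf) = 150.32
alpha_1 = (alpha_f*Ef*Vf + alpha_m*Em*(1-Vf))/E1 = 3.83 x 10^-6/K

3.83 x 10^-6/K


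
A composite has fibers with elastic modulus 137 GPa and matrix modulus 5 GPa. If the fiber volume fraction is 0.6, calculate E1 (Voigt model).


E1 = Ef*Vf + Em*(1-Vf) = 137*0.6 + 5*0.4 = 84.2 GPa

84.2 GPa


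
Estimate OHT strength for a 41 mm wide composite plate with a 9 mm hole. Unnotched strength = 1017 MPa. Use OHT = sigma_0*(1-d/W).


OHT = sigma_0*(1-d/W) = 1017*(1-9/41) = 793.8 MPa

793.8 MPa


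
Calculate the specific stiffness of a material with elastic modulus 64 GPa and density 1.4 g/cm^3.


Specific stiffness = E/rho = 64/1.4 = 45.7 GPa/(g/cm^3)

45.7 GPa/(g/cm^3)


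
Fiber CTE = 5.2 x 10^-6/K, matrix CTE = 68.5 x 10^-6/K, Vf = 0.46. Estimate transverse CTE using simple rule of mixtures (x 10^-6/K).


alpha_2 = alpha_f*Vf + alpha_m*(1-Vf) = 5.2*0.46 + 68.5*0.54 = 39.4 x 10^-6/K

39.4 x 10^-6/K


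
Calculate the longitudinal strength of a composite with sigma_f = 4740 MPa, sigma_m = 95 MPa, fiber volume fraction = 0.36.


sigma_1 = sigma_f*Vf + sigma_m*(1-Vf) = 4740*0.36 + 95*0.64 = 1767.2 MPa

1767.2 MPa


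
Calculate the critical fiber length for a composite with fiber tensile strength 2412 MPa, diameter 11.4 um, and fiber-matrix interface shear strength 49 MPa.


Lc = sigma_f * d / (2 * tau_i) = 2412 * 11.4 / (2 * 49) = 280.6 um

280.6 um


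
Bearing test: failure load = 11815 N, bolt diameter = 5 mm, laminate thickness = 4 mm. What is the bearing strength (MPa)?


sigma_br = F/(d*h) = 11815/(5*4) = 590.8 MPa

590.8 MPa


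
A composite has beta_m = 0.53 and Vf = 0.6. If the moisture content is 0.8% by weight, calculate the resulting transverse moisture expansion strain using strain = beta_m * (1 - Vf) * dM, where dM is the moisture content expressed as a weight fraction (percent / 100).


dM = 0.8/100 = 0.008
strain = beta_m * (1-Vf) * dM = 0.53 * 0.4 * 0.008 = 0.001696

0.001696


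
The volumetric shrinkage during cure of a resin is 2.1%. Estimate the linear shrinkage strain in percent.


Linear shrinkage ≈ vol_shrink/3 = 2.1/3 = 0.7%

0.7%


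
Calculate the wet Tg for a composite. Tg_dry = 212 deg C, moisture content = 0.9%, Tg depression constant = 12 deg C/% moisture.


Tg_wet = Tg_dry - k*moisture = 212 - 12*0.9 = 201.2 deg C

201.2 deg C


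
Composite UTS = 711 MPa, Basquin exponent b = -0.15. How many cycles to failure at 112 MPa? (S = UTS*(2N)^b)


N = 0.5 * (S/UTS)^(1/b) = 0.5 * (112/711)^(1/-0.15) = 112196.8140 cycles

112196.8140 cycles


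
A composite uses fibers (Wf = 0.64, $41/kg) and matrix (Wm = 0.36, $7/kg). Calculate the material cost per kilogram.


Cost = cost_f*Wf + cost_m*Wm = 41*0.64 + 7*0.36 = $28.76/kg

$28.76/kg


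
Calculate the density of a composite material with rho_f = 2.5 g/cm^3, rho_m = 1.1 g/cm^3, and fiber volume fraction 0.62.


rho_c = rho_f*Vf + rho_m*(1-Vf) = 2.5*0.62 + 1.1*0.38 = 1.968 g/cm^3

1.968 g/cm^3


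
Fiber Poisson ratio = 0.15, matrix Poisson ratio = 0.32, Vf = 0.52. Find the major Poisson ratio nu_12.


nu_12 = nu_f*Vf + nu_m*(1-Vf) = 0.15*0.52 + 0.32*0.48 = 0.2316

0.2316


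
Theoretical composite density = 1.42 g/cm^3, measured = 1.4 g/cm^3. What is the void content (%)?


Void% = (rho_theo - rho_actual)/rho_theo * 100 = (1.42 - 1.4)/1.42 * 100 = 1.41%

1.41%


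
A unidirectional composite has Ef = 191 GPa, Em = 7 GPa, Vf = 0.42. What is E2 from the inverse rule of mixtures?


1/E2 = Vf/Ef + (1-Vf)/Em = 0.42/191 + 0.58/7
E2 = 11.76 GPa

11.76 GPa


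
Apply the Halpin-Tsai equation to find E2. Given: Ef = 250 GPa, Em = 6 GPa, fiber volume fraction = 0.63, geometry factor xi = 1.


eta = (Ef/Em - 1)/(Ef/Em + xi) = (41.6667 - 1)/(41.6667 + 1) = 0.9531
E2 = Em*(1+xi*eta*Vf)/(1-eta*Vf) = 24.04 GPa

24.04 GPa


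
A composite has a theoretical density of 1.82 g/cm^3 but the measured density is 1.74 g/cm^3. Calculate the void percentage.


Void% = (rho_theo - rho_actual)/rho_theo * 100 = (1.82 - 1.74)/1.82 * 100 = 4.4%

4.4%


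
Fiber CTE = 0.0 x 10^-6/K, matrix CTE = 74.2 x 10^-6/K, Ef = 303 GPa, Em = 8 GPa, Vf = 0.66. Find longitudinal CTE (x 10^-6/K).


E1 = Ef*Vf + Em*(1-Vf) = 202.7
alpha_1 = (alpha_f*Ef*Vf + alpha_m*Em*(1-Vf))/E1 = 1.0 x 10^-6/K

1.0 x 10^-6/K


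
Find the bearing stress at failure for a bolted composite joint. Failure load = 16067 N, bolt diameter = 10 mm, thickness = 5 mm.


sigma_br = F/(d*h) = 16067/(10*5) = 321.3 MPa

321.3 MPa


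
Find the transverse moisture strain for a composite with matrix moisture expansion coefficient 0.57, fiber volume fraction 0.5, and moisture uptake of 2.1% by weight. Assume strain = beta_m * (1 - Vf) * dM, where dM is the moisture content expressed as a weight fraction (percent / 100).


dM = 2.1/100 = 0.021
strain = beta_m * (1-Vf) * dM = 0.57 * 0.5 * 0.021 = 0.005985

0.005985


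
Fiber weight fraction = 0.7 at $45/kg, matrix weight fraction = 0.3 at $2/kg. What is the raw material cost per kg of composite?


Cost = cost_f*Wf + cost_m*Wm = 45*0.7 + 2*0.3 = $32.1/kg

$32.1/kg


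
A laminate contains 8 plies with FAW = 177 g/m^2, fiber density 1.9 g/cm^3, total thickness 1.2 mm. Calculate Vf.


Vf = n * FAW / (rho_f * h * 1000) = 8 * 177 / (1.9 * 1.2 * 1000) = 0.6211

0.6211


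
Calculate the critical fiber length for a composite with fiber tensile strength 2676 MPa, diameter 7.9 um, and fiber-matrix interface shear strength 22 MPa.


Lc = sigma_f * d / (2 * tau_i) = 2676 * 7.9 / (2 * 22) = 480.5 um

480.5 um


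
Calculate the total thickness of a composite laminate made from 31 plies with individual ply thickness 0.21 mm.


h = n * t_ply = 31 * 0.21 = 6.51 mm

6.51 mm


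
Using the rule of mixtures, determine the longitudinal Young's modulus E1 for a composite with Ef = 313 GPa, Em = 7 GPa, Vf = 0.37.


E1 = Ef*Vf + Em*(1-Vf) = 313*0.37 + 7*0.63 = 120.22 GPa

120.22 GPa


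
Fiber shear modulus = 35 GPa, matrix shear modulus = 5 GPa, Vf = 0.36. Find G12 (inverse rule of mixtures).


1/G12 = Vf/Gf + (1-Vf)/Gm = 0.36/35 + 0.64/5
G12 = 7.23 GPa

7.23 GPa


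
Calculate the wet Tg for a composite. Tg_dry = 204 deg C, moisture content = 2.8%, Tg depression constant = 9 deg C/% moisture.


Tg_wet = Tg_dry - k*moisture = 204 - 9*2.8 = 178.8 deg C

178.8 deg C


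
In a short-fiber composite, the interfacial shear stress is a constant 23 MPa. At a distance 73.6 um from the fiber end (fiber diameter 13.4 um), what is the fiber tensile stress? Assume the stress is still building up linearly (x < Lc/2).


Force balance: sigma_f * (pi*d^2/4) = tau * (pi*d) * x  ->  sigma_f = 4 * tau * x / d
sigma_f = 4 * 23 * 73.6 / 13.4 = 505.3 MPa

505.3 MPa


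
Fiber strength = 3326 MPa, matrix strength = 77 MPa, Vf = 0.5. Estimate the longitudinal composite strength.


sigma_1 = sigma_f*Vf + sigma_m*(1-Vf) = 3326*0.5 + 77*0.5 = 1701.5 MPa

1701.5 MPa


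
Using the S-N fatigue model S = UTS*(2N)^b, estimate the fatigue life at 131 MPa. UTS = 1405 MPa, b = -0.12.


N = 0.5 * (S/UTS)^(1/b) = 0.5 * (131/1405)^(1/-0.12) = 1.9305e+08 cycles

1.9305e+08 cycles


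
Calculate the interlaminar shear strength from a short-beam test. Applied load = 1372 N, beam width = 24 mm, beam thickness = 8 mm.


ILSS = 3F/(4bh) = 3*1372/(4*24*8) = 5.36 MPa

5.36 MPa


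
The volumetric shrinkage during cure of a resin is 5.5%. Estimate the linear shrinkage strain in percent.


Linear shrinkage ≈ vol_shrink/3 = 5.5/3 = 1.833%

1.833%


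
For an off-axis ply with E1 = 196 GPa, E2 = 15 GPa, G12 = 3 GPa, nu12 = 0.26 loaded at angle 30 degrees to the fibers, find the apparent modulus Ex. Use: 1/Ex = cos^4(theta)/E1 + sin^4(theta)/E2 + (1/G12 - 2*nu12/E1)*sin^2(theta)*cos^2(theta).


cos^4(30) = 0.5625, sin^4(30) = 0.0625, sin^2(30)*cos^2(30) = 0.1875
1/G12 - 2*nu12/E1 = 1/3 - 2*0.26/196 = 0.33068 GPa^-1
1/Ex = 0.5625/196 + 0.0625/15 + 0.33068*0.1875 = 0.0690391 GPa^-1
Ex = 14.48 GPa

14.48 GPa


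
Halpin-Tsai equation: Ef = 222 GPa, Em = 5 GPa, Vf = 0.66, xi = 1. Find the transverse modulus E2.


eta = (Ef/Em - 1)/(Ef/Em + xi) = (44.4 - 1)/(44.4 + 1) = 0.9559
E2 = Em*(1+xi*eta*Vf)/(1-eta*Vf) = 22.09 GPa

22.09 GPa


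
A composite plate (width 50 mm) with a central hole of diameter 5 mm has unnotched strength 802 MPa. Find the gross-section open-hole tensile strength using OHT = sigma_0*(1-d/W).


OHT = sigma_0*(1-d/W) = 802*(1-5/50) = 721.8 MPa

721.8 MPa


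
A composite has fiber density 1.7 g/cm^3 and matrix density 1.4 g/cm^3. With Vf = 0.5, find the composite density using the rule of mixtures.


rho_c = rho_f*Vf + rho_m*(1-Vf) = 1.7*0.5 + 1.4*0.5 = 1.55 g/cm^3

1.55 g/cm^3


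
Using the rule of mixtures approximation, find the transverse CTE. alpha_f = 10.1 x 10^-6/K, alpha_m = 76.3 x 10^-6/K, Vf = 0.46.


alpha_2 = alpha_f*Vf + alpha_m*(1-Vf) = 10.1*0.46 + 76.3*0.54 = 45.8 x 10^-6/K

45.8 x 10^-6/K


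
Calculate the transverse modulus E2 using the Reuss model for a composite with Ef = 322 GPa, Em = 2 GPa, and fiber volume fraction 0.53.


1/E2 = Vf/Ef + (1-Vf)/Em = 0.53/322 + 0.47/2
E2 = 4.23 GPa

4.23 GPa


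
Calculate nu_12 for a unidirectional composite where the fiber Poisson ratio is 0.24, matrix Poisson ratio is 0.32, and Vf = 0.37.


nu_12 = nu_f*Vf + nu_m*(1-Vf) = 0.24*0.37 + 0.32*0.63 = 0.2904

0.2904


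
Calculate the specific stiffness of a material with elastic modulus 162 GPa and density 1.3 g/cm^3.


Specific stiffness = E/rho = 162/1.3 = 124.6 GPa/(g/cm^3)

124.6 GPa/(g/cm^3)


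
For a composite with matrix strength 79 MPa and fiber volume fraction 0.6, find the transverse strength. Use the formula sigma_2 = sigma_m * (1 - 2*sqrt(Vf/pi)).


factor = 1 - 2*sqrt(0.6/pi) = 0.126
sigma_2 = 79 * 0.126 = 9.95 MPa

9.95 MPa


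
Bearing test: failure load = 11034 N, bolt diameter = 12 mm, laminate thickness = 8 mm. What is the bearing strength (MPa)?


sigma_br = F/(d*h) = 11034/(12*8) = 114.9 MPa

114.9 MPa


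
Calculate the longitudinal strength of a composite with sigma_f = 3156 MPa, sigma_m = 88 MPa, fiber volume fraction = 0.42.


sigma_1 = sigma_f*Vf + sigma_m*(1-Vf) = 3156*0.42 + 88*0.58 = 1376.6 MPa

1376.6 MPa


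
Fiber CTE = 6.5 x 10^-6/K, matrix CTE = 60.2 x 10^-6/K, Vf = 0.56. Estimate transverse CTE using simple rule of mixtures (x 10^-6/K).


alpha_2 = alpha_f*Vf + alpha_m*(1-Vf) = 6.5*0.56 + 60.2*0.44 = 30.1 x 10^-6/K

30.1 x 10^-6/K


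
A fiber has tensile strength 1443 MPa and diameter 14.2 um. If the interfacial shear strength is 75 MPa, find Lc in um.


Lc = sigma_f * d / (2 * tau_i) = 1443 * 14.2 / (2 * 75) = 136.6 um

136.6 um


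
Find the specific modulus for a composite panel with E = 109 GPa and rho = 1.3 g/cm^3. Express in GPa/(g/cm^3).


Specific stiffness = E/rho = 109/1.3 = 83.8 GPa/(g/cm^3)

83.8 GPa/(g/cm^3)


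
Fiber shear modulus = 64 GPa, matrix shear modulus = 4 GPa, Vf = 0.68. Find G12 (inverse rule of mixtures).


1/G12 = Vf/Gf + (1-Vf)/Gm = 0.68/64 + 0.32/4
G12 = 11.03 GPa

11.03 GPa


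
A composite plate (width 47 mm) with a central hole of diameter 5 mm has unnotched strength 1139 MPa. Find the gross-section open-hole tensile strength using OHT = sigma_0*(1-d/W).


OHT = sigma_0*(1-d/W) = 1139*(1-5/47) = 1017.8 MPa

1017.8 MPa


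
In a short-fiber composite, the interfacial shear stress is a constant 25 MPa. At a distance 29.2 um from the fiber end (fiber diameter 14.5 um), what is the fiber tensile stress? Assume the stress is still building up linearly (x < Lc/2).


Force balance: sigma_f * (pi*d^2/4) = tau * (pi*d) * x  ->  sigma_f = 4 * tau * x / d
sigma_f = 4 * 25 * 29.2 / 14.5 = 201.4 MPa

201.4 MPa


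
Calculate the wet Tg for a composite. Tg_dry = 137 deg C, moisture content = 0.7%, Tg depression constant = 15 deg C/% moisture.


Tg_wet = Tg_dry - k*moisture = 137 - 15*0.7 = 126.5 deg C

126.5 deg C


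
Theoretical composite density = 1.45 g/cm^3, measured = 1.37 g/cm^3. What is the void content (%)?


Void% = (rho_theo - rho_actual)/rho_theo * 100 = (1.45 - 1.37)/1.45 * 100 = 5.52%

5.52%


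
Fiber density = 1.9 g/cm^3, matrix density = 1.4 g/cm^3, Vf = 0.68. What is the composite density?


rho_c = rho_f*Vf + rho_m*(1-Vf) = 1.9*0.68 + 1.4*0.32 = 1.74 g/cm^3

1.74 g/cm^3


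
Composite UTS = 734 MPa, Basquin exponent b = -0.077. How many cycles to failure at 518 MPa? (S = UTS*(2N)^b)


N = 0.5 * (S/UTS)^(1/b) = 0.5 * (518/734)^(1/-0.077) = 46.2132 cycles

46.2132 cycles


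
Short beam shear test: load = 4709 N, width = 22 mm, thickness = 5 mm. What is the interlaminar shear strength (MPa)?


ILSS = 3F/(4bh) = 3*4709/(4*22*5) = 32.11 MPa

32.11 MPa


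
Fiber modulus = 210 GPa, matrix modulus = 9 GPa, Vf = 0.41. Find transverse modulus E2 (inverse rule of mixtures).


1/E2 = Vf/Ef + (1-Vf)/Em = 0.41/210 + 0.59/9
E2 = 14.81 GPa

14.81 GPa


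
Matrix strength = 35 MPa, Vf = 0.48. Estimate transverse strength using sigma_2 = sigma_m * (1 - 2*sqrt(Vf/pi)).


factor = 1 - 2*sqrt(0.48/pi) = 0.2182
sigma_2 = 35 * 0.2182 = 7.64 MPa

7.64 MPa


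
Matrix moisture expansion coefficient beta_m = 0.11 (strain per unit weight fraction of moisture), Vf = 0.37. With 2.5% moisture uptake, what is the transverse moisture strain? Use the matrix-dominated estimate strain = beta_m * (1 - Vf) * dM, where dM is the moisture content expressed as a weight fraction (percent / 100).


dM = 2.5/100 = 0.025
strain = beta_m * (1-Vf) * dM = 0.11 * 0.63 * 0.025 = 0.0017325

0.0017325


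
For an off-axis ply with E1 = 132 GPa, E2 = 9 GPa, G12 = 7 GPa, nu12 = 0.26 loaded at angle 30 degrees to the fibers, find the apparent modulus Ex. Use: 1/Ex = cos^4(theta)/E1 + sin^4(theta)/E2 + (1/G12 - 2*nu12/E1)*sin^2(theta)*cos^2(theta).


cos^4(30) = 0.5625, sin^4(30) = 0.0625, sin^2(30)*cos^2(30) = 0.1875
1/G12 - 2*nu12/E1 = 1/7 - 2*0.26/132 = 0.138918 GPa^-1
1/Ex = 0.5625/132 + 0.0625/9 + 0.138918*0.1875 = 0.0372529 GPa^-1
Ex = 26.84 GPa

26.84 GPa


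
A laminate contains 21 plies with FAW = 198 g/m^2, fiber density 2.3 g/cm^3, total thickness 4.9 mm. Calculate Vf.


Vf = n * FAW / (rho_f * h * 1000) = 21 * 198 / (2.3 * 4.9 * 1000) = 0.3689

0.3689


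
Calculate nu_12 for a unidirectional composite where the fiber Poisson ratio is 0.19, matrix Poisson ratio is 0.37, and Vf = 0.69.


nu_12 = nu_f*Vf + nu_m*(1-Vf) = 0.19*0.69 + 0.37*0.31 = 0.2458

0.2458


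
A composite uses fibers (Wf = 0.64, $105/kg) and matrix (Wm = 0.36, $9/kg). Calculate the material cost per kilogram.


Cost = cost_f*Wf + cost_m*Wm = 105*0.64 + 9*0.36 = $70.44/kg

$70.44/kg


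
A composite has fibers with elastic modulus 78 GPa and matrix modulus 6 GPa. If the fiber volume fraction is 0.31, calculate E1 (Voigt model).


E1 = Ef*Vf + Em*(1-Vf) = 78*0.31 + 6*0.69 = 28.32 GPa

28.32 GPa


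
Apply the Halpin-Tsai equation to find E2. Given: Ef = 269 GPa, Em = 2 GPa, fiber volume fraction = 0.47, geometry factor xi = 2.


eta = (Ef/Em - 1)/(Ef/Em + xi) = (134.5 - 1)/(134.5 + 2) = 0.978
E2 = Em*(1+xi*eta*Vf)/(1-eta*Vf) = 7.1 GPa

7.1 GPa


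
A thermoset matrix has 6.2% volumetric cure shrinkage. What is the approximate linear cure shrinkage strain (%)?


Linear shrinkage ≈ vol_shrink/3 = 6.2/3 = 2.067%

2.067%


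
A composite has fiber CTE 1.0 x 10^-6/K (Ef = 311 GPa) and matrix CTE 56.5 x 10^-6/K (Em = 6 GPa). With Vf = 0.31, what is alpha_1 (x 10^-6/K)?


E1 = Ef*Vf + Em*(1-Vf) = 100.55
alpha_1 = (alpha_f*Ef*Vf + alpha_m*Em*(1-Vf))/E1 = 3.29 x 10^-6/K

3.29 x 10^-6/K


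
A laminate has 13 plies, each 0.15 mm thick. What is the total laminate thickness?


h = n * t_ply = 13 * 0.15 = 1.95 mm

1.95 mm


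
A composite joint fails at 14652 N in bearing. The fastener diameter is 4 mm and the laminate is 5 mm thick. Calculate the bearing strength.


sigma_br = F/(d*h) = 14652/(4*5) = 732.6 MPa

732.6 MPa


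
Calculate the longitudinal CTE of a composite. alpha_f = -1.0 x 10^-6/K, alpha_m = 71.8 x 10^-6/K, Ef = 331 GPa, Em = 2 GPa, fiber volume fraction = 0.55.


E1 = Ef*Vf + Em*(1-Vf) = 182.95
alpha_1 = (alpha_f*Ef*Vf + alpha_m*Em*(1-Vf))/E1 = -0.64 x 10^-6/K

-0.64 x 10^-6/K


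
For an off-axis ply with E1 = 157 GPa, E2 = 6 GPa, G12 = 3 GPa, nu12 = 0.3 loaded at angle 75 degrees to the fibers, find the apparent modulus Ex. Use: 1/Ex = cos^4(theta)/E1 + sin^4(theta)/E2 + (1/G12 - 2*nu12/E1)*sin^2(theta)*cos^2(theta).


cos^4(75) = 0.004487, sin^4(75) = 0.870513, sin^2(75)*cos^2(75) = 0.0625
1/G12 - 2*nu12/E1 = 1/3 - 2*0.3/157 = 0.329512 GPa^-1
1/Ex = 0.004487/157 + 0.870513/6 + 0.329512*0.0625 = 0.1657085 GPa^-1
Ex = 6.03 GPa

6.03 GPa


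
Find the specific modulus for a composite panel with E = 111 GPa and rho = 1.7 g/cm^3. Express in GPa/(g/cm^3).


Specific stiffness = E/rho = 111/1.7 = 65.3 GPa/(g/cm^3)

65.3 GPa/(g/cm^3)


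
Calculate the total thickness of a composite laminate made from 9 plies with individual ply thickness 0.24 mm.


h = n * t_ply = 9 * 0.24 = 2.16 mm

2.16 mm


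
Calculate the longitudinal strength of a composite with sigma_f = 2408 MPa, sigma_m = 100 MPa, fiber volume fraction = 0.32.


sigma_1 = sigma_f*Vf + sigma_m*(1-Vf) = 2408*0.32 + 100*0.68 = 838.6 MPa

838.6 MPa


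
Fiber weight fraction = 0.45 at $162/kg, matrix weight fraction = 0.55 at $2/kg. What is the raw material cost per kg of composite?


Cost = cost_f*Wf + cost_m*Wm = 162*0.45 + 2*0.55 = $74.0/kg

$74.0/kg


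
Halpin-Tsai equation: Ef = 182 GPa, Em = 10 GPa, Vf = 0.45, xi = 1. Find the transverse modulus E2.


eta = (Ef/Em - 1)/(Ef/Em + xi) = (18.2 - 1)/(18.2 + 1) = 0.8958
E2 = Em*(1+xi*eta*Vf)/(1-eta*Vf) = 23.51 GPa

23.51 GPa


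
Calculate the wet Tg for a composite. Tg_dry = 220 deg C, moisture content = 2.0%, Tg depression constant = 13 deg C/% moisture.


Tg_wet = Tg_dry - k*moisture = 220 - 13*2.0 = 194.0 deg C

194.0 deg C


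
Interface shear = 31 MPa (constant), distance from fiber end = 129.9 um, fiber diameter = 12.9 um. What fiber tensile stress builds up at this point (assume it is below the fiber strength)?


Force balance: sigma_f * (pi*d^2/4) = tau * (pi*d) * x  ->  sigma_f = 4 * tau * x / d
sigma_f = 4 * 31 * 129.9 / 12.9 = 1248.7 MPa

1248.7 MPa


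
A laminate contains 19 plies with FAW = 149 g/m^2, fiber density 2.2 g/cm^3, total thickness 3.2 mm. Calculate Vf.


Vf = n * FAW / (rho_f * h * 1000) = 19 * 149 / (2.2 * 3.2 * 1000) = 0.4021

0.4021


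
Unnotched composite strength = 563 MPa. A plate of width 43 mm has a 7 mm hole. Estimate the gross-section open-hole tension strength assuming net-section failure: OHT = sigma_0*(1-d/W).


OHT = sigma_0*(1-d/W) = 563*(1-7/43) = 471.3 MPa

471.3 MPa


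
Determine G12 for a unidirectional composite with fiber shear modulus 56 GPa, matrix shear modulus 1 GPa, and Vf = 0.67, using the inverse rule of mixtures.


1/G12 = Vf/Gf + (1-Vf)/Gm = 0.67/56 + 0.33/1
G12 = 2.92 GPa

2.92 GPa


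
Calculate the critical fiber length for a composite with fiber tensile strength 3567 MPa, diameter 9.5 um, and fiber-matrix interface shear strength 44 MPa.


Lc = sigma_f * d / (2 * tau_i) = 3567 * 9.5 / (2 * 44) = 385.1 um

385.1 um


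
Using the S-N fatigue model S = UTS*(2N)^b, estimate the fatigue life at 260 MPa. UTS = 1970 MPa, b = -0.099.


N = 0.5 * (S/UTS)^(1/b) = 0.5 * (260/1970)^(1/-0.099) = 3.8259e+08 cycles

3.8259e+08 cycles


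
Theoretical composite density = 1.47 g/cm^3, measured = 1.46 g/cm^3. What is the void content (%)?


Void% = (rho_theo - rho_actual)/rho_theo * 100 = (1.47 - 1.46)/1.47 * 100 = 0.68%

0.68%


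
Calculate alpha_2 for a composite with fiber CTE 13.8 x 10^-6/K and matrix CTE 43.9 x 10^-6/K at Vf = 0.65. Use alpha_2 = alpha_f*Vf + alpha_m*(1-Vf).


alpha_2 = alpha_f*Vf + alpha_m*(1-Vf) = 13.8*0.65 + 43.9*0.35 = 24.3 x 10^-6/K

24.3 x 10^-6/K


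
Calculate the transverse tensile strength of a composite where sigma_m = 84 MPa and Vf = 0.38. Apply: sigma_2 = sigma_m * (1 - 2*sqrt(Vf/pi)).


factor = 1 - 2*sqrt(0.38/pi) = 0.3044
sigma_2 = 84 * 0.3044 = 25.57 MPa

25.57 MPa


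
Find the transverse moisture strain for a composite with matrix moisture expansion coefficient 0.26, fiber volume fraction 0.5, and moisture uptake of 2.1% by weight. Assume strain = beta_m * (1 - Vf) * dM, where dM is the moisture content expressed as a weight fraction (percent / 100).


dM = 2.1/100 = 0.021
strain = beta_m * (1-Vf) * dM = 0.26 * 0.5 * 0.021 = 0.00273

0.00273


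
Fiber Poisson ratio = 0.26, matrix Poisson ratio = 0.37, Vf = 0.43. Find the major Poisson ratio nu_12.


nu_12 = nu_f*Vf + nu_m*(1-Vf) = 0.26*0.43 + 0.37*0.57 = 0.3227

0.3227


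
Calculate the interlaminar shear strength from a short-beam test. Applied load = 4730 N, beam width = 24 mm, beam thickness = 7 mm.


ILSS = 3F/(4bh) = 3*4730/(4*24*7) = 21.12 MPa

21.12 MPa


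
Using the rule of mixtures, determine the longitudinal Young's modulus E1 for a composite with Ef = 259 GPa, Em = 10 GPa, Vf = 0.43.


E1 = Ef*Vf + Em*(1-Vf) = 259*0.43 + 10*0.57 = 117.07 GPa

117.07 GPa


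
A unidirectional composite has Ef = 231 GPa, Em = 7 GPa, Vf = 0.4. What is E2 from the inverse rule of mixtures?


1/E2 = Vf/Ef + (1-Vf)/Em = 0.4/231 + 0.6/7
E2 = 11.44 GPa

11.44 GPa


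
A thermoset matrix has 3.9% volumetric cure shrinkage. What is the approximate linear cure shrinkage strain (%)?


Linear shrinkage ≈ vol_shrink/3 = 3.9/3 = 1.3%

1.3%


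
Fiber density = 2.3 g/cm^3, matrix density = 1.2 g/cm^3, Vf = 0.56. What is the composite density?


rho_c = rho_f*Vf + rho_m*(1-Vf) = 2.3*0.56 + 1.2*0.44 = 1.816 g/cm^3

1.816 g/cm^3


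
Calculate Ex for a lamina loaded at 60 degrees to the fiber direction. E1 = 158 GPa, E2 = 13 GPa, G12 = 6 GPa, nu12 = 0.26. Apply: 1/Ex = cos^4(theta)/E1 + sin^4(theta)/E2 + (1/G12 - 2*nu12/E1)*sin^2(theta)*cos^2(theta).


cos^4(60) = 0.0625, sin^4(60) = 0.5625, sin^2(60)*cos^2(60) = 0.1875
1/G12 - 2*nu12/E1 = 1/6 - 2*0.26/158 = 0.163376 GPa^-1
1/Ex = 0.0625/158 + 0.5625/13 + 0.163376*0.1875 = 0.0742977 GPa^-1
Ex = 13.46 GPa

13.46 GPa


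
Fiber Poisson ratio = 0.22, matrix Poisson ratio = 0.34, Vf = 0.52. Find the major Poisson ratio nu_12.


nu_12 = nu_f*Vf + nu_m*(1-Vf) = 0.22*0.52 + 0.34*0.48 = 0.2776

0.2776


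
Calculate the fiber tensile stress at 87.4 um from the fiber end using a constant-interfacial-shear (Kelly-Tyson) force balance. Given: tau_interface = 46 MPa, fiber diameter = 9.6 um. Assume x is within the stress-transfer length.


Force balance: sigma_f * (pi*d^2/4) = tau * (pi*d) * x  ->  sigma_f = 4 * tau * x / d
sigma_f = 4 * 46 * 87.4 / 9.6 = 1675.2 MPa

1675.2 MPa


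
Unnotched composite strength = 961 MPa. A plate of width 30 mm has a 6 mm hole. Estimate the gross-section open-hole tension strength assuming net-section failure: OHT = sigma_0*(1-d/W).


OHT = sigma_0*(1-d/W) = 961*(1-6/30) = 768.8 MPa

768.8 MPa


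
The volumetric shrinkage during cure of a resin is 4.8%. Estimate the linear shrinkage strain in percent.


Linear shrinkage ≈ vol_shrink/3 = 4.8/3 = 1.6%

1.6%


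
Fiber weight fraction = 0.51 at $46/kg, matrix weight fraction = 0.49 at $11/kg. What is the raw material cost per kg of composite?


Cost = cost_f*Wf + cost_m*Wm = 46*0.51 + 11*0.49 = $28.85/kg

$28.85/kg


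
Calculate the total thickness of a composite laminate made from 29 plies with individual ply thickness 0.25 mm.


h = n * t_ply = 29 * 0.25 = 7.25 mm

7.25 mm


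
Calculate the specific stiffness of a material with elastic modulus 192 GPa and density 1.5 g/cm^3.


Specific stiffness = E/rho = 192/1.5 = 128.0 GPa/(g/cm^3)

128.0 GPa/(g/cm^3)


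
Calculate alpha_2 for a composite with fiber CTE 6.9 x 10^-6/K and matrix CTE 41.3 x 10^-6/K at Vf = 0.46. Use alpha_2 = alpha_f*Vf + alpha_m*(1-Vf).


alpha_2 = alpha_f*Vf + alpha_m*(1-Vf) = 6.9*0.46 + 41.3*0.54 = 25.5 x 10^-6/K

25.5 x 10^-6/K


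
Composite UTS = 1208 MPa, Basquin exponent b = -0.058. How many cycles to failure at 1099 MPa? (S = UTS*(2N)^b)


N = 0.5 * (S/UTS)^(1/b) = 0.5 * (1099/1208)^(1/-0.058) = 2.5531 cycles

2.5531 cycles


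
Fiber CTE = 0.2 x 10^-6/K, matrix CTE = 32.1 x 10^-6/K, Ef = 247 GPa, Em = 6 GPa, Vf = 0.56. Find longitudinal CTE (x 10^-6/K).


E1 = Ef*Vf + Em*(1-Vf) = 140.96
alpha_1 = (alpha_f*Ef*Vf + alpha_m*Em*(1-Vf))/E1 = 0.8 x 10^-6/K

0.8 x 10^-6/K


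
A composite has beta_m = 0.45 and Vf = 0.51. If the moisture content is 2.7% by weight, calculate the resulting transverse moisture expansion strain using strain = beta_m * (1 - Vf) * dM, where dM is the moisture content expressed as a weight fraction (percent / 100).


dM = 2.7/100 = 0.027
strain = beta_m * (1-Vf) * dM = 0.45 * 0.49 * 0.027 = 0.0059535

0.0059535


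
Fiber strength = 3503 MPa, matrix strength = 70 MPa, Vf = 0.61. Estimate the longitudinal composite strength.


sigma_1 = sigma_f*Vf + sigma_m*(1-Vf) = 3503*0.61 + 70*0.39 = 2164.1 MPa

2164.1 MPa


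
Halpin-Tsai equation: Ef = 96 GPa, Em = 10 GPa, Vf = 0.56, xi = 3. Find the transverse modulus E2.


eta = (Ef/Em - 1)/(Ef/Em + xi) = (9.6 - 1)/(9.6 + 3) = 0.6825
E2 = Em*(1+xi*eta*Vf)/(1-eta*Vf) = 34.75 GPa

34.75 GPa


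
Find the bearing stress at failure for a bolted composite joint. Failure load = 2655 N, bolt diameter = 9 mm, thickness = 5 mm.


sigma_br = F/(d*h) = 2655/(9*5) = 59.0 MPa

59.0 MPa


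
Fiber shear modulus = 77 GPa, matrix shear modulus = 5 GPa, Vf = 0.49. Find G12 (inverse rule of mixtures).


1/G12 = Vf/Gf + (1-Vf)/Gm = 0.49/77 + 0.51/5
G12 = 9.23 GPa

9.23 GPa


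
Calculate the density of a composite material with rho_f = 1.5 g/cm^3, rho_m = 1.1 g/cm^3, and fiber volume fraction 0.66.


rho_c = rho_f*Vf + rho_m*(1-Vf) = 1.5*0.66 + 1.1*0.34 = 1.364 g/cm^3

1.364 g/cm^3


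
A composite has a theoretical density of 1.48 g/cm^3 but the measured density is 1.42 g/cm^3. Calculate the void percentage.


Void% = (rho_theo - rho_actual)/rho_theo * 100 = (1.48 - 1.42)/1.48 * 100 = 4.05%

4.05%


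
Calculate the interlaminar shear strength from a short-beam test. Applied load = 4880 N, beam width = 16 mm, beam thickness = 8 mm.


ILSS = 3F/(4bh) = 3*4880/(4*16*8) = 28.59 MPa

28.59 MPa


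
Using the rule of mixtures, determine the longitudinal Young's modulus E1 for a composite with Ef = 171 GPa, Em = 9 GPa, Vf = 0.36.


E1 = Ef*Vf + Em*(1-Vf) = 171*0.36 + 9*0.64 = 67.32 GPa

67.32 GPa


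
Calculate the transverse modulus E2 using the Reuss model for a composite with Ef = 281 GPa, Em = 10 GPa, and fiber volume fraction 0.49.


1/E2 = Vf/Ef + (1-Vf)/Em = 0.49/281 + 0.51/10
E2 = 18.96 GPa

18.96 GPa


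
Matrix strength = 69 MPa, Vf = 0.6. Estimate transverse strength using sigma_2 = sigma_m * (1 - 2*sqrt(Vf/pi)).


factor = 1 - 2*sqrt(0.6/pi) = 0.126
sigma_2 = 69 * 0.126 = 8.69 MPa

8.69 MPa


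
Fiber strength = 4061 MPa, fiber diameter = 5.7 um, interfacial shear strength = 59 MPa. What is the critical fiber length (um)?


Lc = sigma_f * d / (2 * tau_i) = 4061 * 5.7 / (2 * 59) = 196.2 um

196.2 um


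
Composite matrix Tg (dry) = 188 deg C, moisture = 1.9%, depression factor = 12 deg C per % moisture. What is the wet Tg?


Tg_wet = Tg_dry - k*moisture = 188 - 12*1.9 = 165.2 deg C

165.2 deg C


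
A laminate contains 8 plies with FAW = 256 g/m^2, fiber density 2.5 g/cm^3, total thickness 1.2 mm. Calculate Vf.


Vf = n * FAW / (rho_f * h * 1000) = 8 * 256 / (2.5 * 1.2 * 1000) = 0.6827

0.6827


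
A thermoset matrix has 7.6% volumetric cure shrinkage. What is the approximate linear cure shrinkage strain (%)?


Linear shrinkage ≈ vol_shrink/3 = 7.6/3 = 2.533%

2.533%


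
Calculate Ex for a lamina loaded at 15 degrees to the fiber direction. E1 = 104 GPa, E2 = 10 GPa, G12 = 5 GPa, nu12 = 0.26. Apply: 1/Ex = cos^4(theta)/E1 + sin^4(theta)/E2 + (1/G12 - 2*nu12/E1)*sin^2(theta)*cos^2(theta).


cos^4(15) = 0.870513, sin^4(15) = 0.004487, sin^2(15)*cos^2(15) = 0.0625
1/G12 - 2*nu12/E1 = 1/5 - 2*0.26/104 = 0.195 GPa^-1
1/Ex = 0.870513/104 + 0.004487/10 + 0.195*0.0625 = 0.0210065 GPa^-1
Ex = 47.6 GPa

47.6 GPa


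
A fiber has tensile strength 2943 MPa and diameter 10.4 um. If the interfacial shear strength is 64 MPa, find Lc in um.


Lc = sigma_f * d / (2 * tau_i) = 2943 * 10.4 / (2 * 64) = 239.1 um

239.1 um


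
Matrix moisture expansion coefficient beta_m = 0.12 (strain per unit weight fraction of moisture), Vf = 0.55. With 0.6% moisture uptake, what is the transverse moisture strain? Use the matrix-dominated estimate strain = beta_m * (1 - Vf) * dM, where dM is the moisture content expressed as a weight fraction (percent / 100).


dM = 0.6/100 = 0.006
strain = beta_m * (1-Vf) * dM = 0.12 * 0.45 * 0.006 = 0.000324

0.000324


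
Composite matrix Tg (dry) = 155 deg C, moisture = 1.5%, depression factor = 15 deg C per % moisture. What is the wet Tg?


Tg_wet = Tg_dry - k*moisture = 155 - 15*1.5 = 132.5 deg C

132.5 deg C


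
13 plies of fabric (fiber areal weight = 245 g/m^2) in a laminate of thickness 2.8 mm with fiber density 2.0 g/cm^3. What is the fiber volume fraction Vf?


Vf = n * FAW / (rho_f * h * 1000) = 13 * 245 / (2.0 * 2.8 * 1000) = 0.5688

0.5688


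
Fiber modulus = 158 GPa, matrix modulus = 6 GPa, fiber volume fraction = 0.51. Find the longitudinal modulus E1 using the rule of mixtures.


E1 = Ef*Vf + Em*(1-Vf) = 158*0.51 + 6*0.49 = 83.52 GPa

83.52 GPa


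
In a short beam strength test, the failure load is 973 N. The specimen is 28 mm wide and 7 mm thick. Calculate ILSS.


ILSS = 3F/(4bh) = 3*973/(4*28*7) = 3.72 MPa

3.72 MPa


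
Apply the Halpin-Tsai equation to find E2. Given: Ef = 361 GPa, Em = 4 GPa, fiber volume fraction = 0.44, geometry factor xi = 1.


eta = (Ef/Em - 1)/(Ef/Em + xi) = (90.25 - 1)/(90.25 + 1) = 0.9781
E2 = Em*(1+xi*eta*Vf)/(1-eta*Vf) = 10.04 GPa

10.04 GPa


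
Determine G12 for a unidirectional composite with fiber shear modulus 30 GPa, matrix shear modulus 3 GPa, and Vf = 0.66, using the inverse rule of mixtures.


1/G12 = Vf/Gf + (1-Vf)/Gm = 0.66/30 + 0.34/3
G12 = 7.39 GPa

7.39 GPa


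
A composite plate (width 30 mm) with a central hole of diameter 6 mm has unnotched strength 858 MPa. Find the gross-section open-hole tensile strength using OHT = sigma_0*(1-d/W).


OHT = sigma_0*(1-d/W) = 858*(1-6/30) = 686.4 MPa

686.4 MPa


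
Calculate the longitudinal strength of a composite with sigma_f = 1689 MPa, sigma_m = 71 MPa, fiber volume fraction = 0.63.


sigma_1 = sigma_f*Vf + sigma_m*(1-Vf) = 1689*0.63 + 71*0.37 = 1090.3 MPa

1090.3 MPa


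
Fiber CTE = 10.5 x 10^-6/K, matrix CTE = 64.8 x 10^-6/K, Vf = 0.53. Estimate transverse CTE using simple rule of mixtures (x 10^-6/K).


alpha_2 = alpha_f*Vf + alpha_m*(1-Vf) = 10.5*0.53 + 64.8*0.47 = 36.0 x 10^-6/K

36.0 x 10^-6/K


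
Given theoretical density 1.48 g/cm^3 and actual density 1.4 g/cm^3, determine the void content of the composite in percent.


Void% = (rho_theo - rho_actual)/rho_theo * 100 = (1.48 - 1.4)/1.48 * 100 = 5.41%

5.41%


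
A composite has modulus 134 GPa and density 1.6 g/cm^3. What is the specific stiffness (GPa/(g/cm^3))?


Specific stiffness = E/rho = 134/1.6 = 83.8 GPa/(g/cm^3)

83.8 GPa/(g/cm^3)


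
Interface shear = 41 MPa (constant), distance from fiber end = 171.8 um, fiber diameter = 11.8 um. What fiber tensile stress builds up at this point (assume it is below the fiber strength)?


Force balance: sigma_f * (pi*d^2/4) = tau * (pi*d) * x  ->  sigma_f = 4 * tau * x / d
sigma_f = 4 * 41 * 171.8 / 11.8 = 2387.7 MPa

2387.7 MPa


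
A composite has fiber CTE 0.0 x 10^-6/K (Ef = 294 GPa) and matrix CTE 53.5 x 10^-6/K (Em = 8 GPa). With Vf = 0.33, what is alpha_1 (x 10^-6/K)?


E1 = Ef*Vf + Em*(1-Vf) = 102.38
alpha_1 = (alpha_f*Ef*Vf + alpha_m*Em*(1-Vf))/E1 = 2.8 x 10^-6/K

2.8 x 10^-6/K


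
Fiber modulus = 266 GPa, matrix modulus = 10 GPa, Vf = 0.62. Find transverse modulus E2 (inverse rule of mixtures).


1/E2 = Vf/Ef + (1-Vf)/Em = 0.62/266 + 0.38/10
E2 = 24.79 GPa

24.79 GPa


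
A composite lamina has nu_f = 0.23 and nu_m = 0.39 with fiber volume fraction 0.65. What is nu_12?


nu_12 = nu_f*Vf + nu_m*(1-Vf) = 0.23*0.65 + 0.39*0.35 = 0.286

0.286


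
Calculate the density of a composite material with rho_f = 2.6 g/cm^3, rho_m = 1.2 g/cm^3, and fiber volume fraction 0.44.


rho_c = rho_f*Vf + rho_m*(1-Vf) = 2.6*0.44 + 1.2*0.56 = 1.816 g/cm^3

1.816 g/cm^3


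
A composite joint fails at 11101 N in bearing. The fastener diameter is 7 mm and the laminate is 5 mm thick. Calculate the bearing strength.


sigma_br = F/(d*h) = 11101/(7*5) = 317.2 MPa

317.2 MPa


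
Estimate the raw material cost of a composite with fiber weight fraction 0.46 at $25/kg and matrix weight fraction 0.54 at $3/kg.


Cost = cost_f*Wf + cost_m*Wm = 25*0.46 + 3*0.54 = $13.12/kg

$13.12/kg


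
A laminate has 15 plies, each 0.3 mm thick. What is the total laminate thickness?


h = n * t_ply = 15 * 0.3 = 4.5 mm

4.5 mm


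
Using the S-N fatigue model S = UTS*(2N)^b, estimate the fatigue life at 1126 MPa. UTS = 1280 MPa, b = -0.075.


N = 0.5 * (S/UTS)^(1/b) = 0.5 * (1126/1280)^(1/-0.075) = 2.7622 cycles

2.7622 cycles


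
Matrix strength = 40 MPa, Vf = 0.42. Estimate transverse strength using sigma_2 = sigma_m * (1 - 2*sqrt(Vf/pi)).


factor = 1 - 2*sqrt(0.42/pi) = 0.2687
sigma_2 = 40 * 0.2687 = 10.75 MPa

10.75 MPa


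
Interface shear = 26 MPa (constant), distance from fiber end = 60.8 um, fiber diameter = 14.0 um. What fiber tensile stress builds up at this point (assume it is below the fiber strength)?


Force balance: sigma_f * (pi*d^2/4) = tau * (pi*d) * x  ->  sigma_f = 4 * tau * x / d
sigma_f = 4 * 26 * 60.8 / 14.0 = 451.7 MPa

451.7 MPa


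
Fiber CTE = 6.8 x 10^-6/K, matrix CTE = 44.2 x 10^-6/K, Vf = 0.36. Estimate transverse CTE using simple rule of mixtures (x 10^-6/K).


alpha_2 = alpha_f*Vf + alpha_m*(1-Vf) = 6.8*0.36 + 44.2*0.64 = 30.7 x 10^-6/K

30.7 x 10^-6/K


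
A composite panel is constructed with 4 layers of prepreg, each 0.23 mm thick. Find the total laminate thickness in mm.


h = n * t_ply = 4 * 0.23 = 0.92 mm

0.92 mm


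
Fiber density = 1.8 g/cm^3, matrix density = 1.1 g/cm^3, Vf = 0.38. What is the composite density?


rho_c = rho_f*Vf + rho_m*(1-Vf) = 1.8*0.38 + 1.1*0.62 = 1.366 g/cm^3

1.366 g/cm^3


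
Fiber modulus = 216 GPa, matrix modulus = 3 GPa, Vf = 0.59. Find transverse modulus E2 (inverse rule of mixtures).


1/E2 = Vf/Ef + (1-Vf)/Em = 0.59/216 + 0.41/3
E2 = 7.17 GPa

7.17 GPa


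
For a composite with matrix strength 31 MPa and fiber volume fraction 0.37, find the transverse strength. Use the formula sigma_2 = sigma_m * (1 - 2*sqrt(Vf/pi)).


factor = 1 - 2*sqrt(0.37/pi) = 0.3136
sigma_2 = 31 * 0.3136 = 9.72 MPa

9.72 MPa


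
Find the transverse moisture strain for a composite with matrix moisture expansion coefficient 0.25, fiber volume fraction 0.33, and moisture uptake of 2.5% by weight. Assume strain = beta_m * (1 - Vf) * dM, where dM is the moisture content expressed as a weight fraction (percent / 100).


dM = 2.5/100 = 0.025
strain = beta_m * (1-Vf) * dM = 0.25 * 0.67 * 0.025 = 0.0041875

0.0041875


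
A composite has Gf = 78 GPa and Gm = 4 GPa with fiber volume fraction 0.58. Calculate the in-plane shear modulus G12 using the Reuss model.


1/G12 = Vf/Gf + (1-Vf)/Gm = 0.58/78 + 0.42/4
G12 = 8.89 GPa

8.89 GPa


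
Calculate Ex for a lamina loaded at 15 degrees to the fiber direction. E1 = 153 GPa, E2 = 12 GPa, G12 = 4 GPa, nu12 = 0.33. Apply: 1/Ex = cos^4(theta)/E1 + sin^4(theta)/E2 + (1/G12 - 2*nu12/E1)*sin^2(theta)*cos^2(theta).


cos^4(15) = 0.870513, sin^4(15) = 0.004487, sin^2(15)*cos^2(15) = 0.0625
1/G12 - 2*nu12/E1 = 1/4 - 2*0.33/153 = 0.245686 GPa^-1
1/Ex = 0.870513/153 + 0.004487/12 + 0.245686*0.0625 = 0.021419 GPa^-1
Ex = 46.69 GPa

46.69 GPa


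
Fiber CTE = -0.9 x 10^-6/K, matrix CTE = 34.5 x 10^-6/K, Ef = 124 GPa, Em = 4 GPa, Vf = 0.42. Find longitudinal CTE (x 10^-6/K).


E1 = Ef*Vf + Em*(1-Vf) = 54.4
alpha_1 = (alpha_f*Ef*Vf + alpha_m*Em*(1-Vf))/E1 = 0.61 x 10^-6/K

0.61 x 10^-6/K


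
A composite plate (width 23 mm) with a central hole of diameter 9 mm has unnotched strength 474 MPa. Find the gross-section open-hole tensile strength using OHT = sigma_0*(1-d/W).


OHT = sigma_0*(1-d/W) = 474*(1-9/23) = 288.5 MPa

288.5 MPa
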